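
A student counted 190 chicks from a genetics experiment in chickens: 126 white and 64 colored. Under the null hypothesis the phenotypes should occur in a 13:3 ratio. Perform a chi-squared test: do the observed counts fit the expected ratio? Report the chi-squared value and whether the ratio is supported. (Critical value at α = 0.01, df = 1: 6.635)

27.816; not consistent

Expected counts for N = 190 under a 13:3 ratio (total parts = 16):
  white: 190 × 13/16 = 154.375
  colored: 190 × 3/16 = 35.625
χ² = Σ (O − E)² / E
  white: (126 − 154.375)² / 154.375 = 5.2155
  colored: (64 − 35.625)² / 35.625 = 22.6004
χ² = 5.2155 + 22.6004 = 27.8159 ≈ 27.816
Degrees of freedom = 2 − 1 = 1; critical value at α = 0.01 is 6.635.
Since 27.816 > 6.635, we reject the null hypothesis — the data do not fit the 13:3 ratio.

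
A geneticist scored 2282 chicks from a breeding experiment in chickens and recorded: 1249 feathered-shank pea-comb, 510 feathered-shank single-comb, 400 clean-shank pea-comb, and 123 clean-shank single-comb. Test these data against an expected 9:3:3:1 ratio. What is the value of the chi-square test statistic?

Expected counts for N = 2282 under a 9:3:3:1 ratio (total parts = 16):
  feathered-shank pea-comb: 2282 × 9/16 = 1283.625
  feathered-shank single-comb: 2282 × 3/16 = 427.875
  clean-shank pea-comb: 2282 × 3/16 = 427.875
  clean-shank single-comb: 2282 × 1/16 = 142.625
χ² = Σ (O − E)² / E
  feathered-shank pea-comb: (1249 − 1283.625)² / 1283.625 = 0.9340
  feathered-shank single-comb: (510 − 427.875)² / 427.875 = 15.7628
  clean-shank pea-comb: (400 − 427.875)² / 427.875 = 1.8160
  clean-shank single-comb: (123 − 142.625)² / 142.625 = 2.7004
χ² = 0.9340 + 15.7628 + 1.8160 + 2.7004 = 21.2132 ≈ 21.213

21.213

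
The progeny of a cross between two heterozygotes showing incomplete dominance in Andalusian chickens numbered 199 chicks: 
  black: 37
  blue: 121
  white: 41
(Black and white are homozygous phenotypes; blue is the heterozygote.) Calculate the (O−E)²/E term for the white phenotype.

With incomplete dominance, a heterozygote × heterozygote cross gives a 1:2:1 phenotypic ratio.
Under the 1:2:1 hypothesis (Σ ratio = 4, N = 199):
  black: 199 × 1/4 = 49.75
  blue: 199 × 2/4 = 99.5
  white: 199 × 1/4 = 49.75
Contribution of white: (41 − 49.75)² / 49.75 = 1.5389

1.539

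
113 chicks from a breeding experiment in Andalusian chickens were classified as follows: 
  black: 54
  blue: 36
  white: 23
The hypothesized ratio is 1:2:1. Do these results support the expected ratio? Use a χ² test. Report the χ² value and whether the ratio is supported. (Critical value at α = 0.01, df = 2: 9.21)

Under the 1:2:1 hypothesis (Σ ratio = 4, N = 113):
  black: 113 × 1/4 = 28.25
  blue: 113 × 2/4 = 56.5
  white: 113 × 1/4 = 28.25
χ² = Σ (O − E)² / E
  black: (54 − 28.25)² / 28.25 = 23.4712
  blue: (36 − 56.5)² / 56.5 = 7.4381
  white: (23 − 28.25)² / 28.25 = 0.9757
χ² = 23.4712 + 7.4381 + 0.9757 = 31.885
Degrees of freedom = 3 − 1 = 2; critical value at α = 0.01 is 9.21.
Since 31.885 > 9.21, we reject the null hypothesis — the data do not fit the 1:2:1 ratio.

31.885; not consistent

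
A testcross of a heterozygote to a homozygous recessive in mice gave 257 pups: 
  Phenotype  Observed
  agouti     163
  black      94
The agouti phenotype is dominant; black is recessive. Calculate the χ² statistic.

18.525

A testcross of a heterozygote (Aa × aa) gives a 1:1 phenotypic ratio.
Under the 1:1 hypothesis (Σ ratio = 2, N = 257):
  agouti: 257 × 1/2 = 128.5
  black: 257 × 1/2 = 128.5
χ² = Σ (O − E)² / E
  agouti: (163 − 128.5)² / 128.5 = 9.2626
  black: (94 − 128.5)² / 128.5 = 9.2626
χ² = 9.2626 + 9.2626 = 18.5252 ≈ 18.525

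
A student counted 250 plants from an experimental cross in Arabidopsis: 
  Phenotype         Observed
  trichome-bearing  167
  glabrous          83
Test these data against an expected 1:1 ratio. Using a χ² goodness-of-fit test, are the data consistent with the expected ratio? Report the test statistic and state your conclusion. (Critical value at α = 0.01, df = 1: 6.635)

Expected counts for N = 250 under a 1:1 ratio (total parts = 2):
  trichome-bearing: 250 × 1/2 = 125
  glabrous: 250 × 1/2 = 125
χ² = Σ (O − E)² / E
  trichome-bearing: (167 − 125)² / 125 = 14.1120
  glabrous: (83 − 125)² / 125 = 14.1120
χ² = 14.1120 + 14.1120 = 28.224
Degrees of freedom = 2 − 1 = 1; critical value at α = 0.01 is 6.635.
Since 28.224 > 6.635, we reject the null hypothesis — the data do not fit the 1:1 ratio.

28.224; not consistent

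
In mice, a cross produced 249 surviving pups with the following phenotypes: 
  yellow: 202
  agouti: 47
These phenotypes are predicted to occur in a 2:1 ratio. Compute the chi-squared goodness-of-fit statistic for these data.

The 2:1 ratio has 3 parts, so with N = 249 the expected counts are:
  yellow: 249 × 2/3 = 166
  agouti: 249 × 1/3 = 83
χ² = Σ (O − E)² / E
  yellow: (202 − 166)² / 166 = 7.8072
  agouti: (47 − 83)² / 83 = 15.6145
χ² = 7.8072 + 15.6145 = 23.4217 ≈ 23.422

23.422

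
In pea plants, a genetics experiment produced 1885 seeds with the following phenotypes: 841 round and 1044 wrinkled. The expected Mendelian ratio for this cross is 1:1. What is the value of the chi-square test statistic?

21.862

Under the 1:1 hypothesis (Σ ratio = 2, N = 1885):
  round: 1885 × 1/2 = 942.5
  wrinkled: 1885 × 1/2 = 942.5
χ² = Σ (O − E)² / E
  round: (841 − 942.5)² / 942.5 = 10.9308
  wrinkled: (1044 − 942.5)² / 942.5 = 10.9308
χ² = 10.9308 + 10.9308 = 21.8616 ≈ 21.862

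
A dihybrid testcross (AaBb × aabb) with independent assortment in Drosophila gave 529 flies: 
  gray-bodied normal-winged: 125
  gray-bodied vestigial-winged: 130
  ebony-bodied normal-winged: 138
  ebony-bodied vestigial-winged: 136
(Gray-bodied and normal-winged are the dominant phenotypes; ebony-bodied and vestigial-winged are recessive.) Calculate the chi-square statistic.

0.792

A dihybrid testcross with independent assortment gives a 1:1:1:1 ratio.
Under the 1:1:1:1 hypothesis (Σ ratio = 4, N = 529):
  gray-bodied normal-winged: 529 × 1/4 = 132.25
  gray-bodied vestigial-winged: 529 × 1/4 = 132.25
  ebony-bodied normal-winged: 529 × 1/4 = 132.25
  ebony-bodied vestigial-winged: 529 × 1/4 = 132.25
χ² = Σ (O − E)² / E
  gray-bodied normal-winged: (125 − 132.25)² / 132.25 = 0.3974
  gray-bodied vestigial-winged: (130 − 132.25)² / 132.25 = 0.0383
  ebony-bodied normal-winged: (138 − 132.25)² / 132.25 = 0.2500
  ebony-bodied vestigial-winged: (136 − 132.25)² / 132.25 = 0.1063
χ² = 0.3974 + 0.0383 + 0.2500 + 0.1063 = 0.792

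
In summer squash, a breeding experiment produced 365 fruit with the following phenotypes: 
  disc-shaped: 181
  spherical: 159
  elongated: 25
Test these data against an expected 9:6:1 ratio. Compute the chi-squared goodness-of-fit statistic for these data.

Under the 9:6:1 hypothesis (Σ ratio = 16, N = 365):
  disc-shaped: 365 × 9/16 = 205.3125
  spherical: 365 × 6/16 = 136.875
  elongated: 365 × 1/16 = 22.8125
χ² = Σ (O − E)² / E
  disc-shaped: (181 − 205.3125)² / 205.3125 = 2.8790
  spherical: (159 − 136.875)² / 136.875 = 3.5764
  elongated: (25 − 22.8125)² / 22.8125 = 0.2098
χ² = 2.8790 + 3.5764 + 0.2098 = 6.6652 ≈ 6.665

6.665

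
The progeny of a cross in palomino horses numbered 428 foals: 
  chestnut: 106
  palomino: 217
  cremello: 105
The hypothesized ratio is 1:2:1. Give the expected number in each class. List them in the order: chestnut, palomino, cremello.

Expected counts for N = 428 under a 1:2:1 ratio (total parts = 4):
  chestnut: 428 × 1/4 = 107
  palomino: 428 × 2/4 = 214
  cremello: 428 × 1/4 = 107

107, 214, 107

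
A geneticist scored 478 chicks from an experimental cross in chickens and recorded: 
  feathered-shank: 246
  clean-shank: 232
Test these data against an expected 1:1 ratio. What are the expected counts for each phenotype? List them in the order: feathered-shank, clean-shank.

The 1:1 ratio has 2 parts, so with N = 478 the expected counts are:
  feathered-shank: 478 × 1/2 = 239
  clean-shank: 478 × 1/2 = 239

239, 239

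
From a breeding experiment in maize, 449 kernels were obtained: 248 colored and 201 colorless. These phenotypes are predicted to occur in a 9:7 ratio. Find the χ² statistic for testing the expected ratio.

0.188

The 9:7 ratio has 16 parts, so with N = 449 the expected counts are:
  colored: 449 × 9/16 = 252.5625
  colorless: 449 × 7/16 = 196.4375
χ² = Σ (O − E)² / E
  colored: (248 − 252.5625)² / 252.5625 = 0.0824
  colorless: (201 − 196.4375)² / 196.4375 = 0.1060
χ² = 0.0824 + 0.1060 = 0.1884 ≈ 0.188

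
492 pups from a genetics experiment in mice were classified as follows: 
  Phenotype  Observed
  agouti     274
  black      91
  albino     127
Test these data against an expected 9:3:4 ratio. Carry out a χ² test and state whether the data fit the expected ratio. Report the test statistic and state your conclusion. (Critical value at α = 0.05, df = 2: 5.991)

0.174; consistent

Expected counts for N = 492 under a 9:3:4 ratio (total parts = 16):
  agouti: 492 × 9/16 = 276.75
  black: 492 × 3/16 = 92.25
  albino: 492 × 4/16 = 123
χ² = Σ (O − E)² / E
  agouti: (274 − 276.75)² / 276.75 = 0.0273
  black: (91 − 92.25)² / 92.25 = 0.0169
  albino: (127 − 123)² / 123 = 0.1301
χ² = 0.0273 + 0.0169 + 0.1301 = 0.1743 ≈ 0.174
Degrees of freedom = 3 − 1 = 2; critical value at α = 0.05 is 5.991.
Since 0.174 < 5.991, we fail to reject the null hypothesis — the data are consistent with the 9:3:4 ratio.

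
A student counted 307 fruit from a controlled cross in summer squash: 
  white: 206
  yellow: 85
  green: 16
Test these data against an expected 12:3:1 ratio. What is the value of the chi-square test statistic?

Expected counts for N = 307 under a 12:3:1 ratio (total parts = 16):
  white: 307 × 12/16 = 230.25
  yellow: 307 × 3/16 = 57.5625
  green: 307 × 1/16 = 19.1875
χ² = Σ (O − E)² / E
  white: (206 − 230.25)² / 230.25 = 2.5540
  yellow: (85 − 57.5625)² / 57.5625 = 13.0782
  green: (16 − 19.1875)² / 19.1875 = 0.5295
χ² = 2.5540 + 13.0782 + 0.5295 = 16.1617 ≈ 16.162

16.162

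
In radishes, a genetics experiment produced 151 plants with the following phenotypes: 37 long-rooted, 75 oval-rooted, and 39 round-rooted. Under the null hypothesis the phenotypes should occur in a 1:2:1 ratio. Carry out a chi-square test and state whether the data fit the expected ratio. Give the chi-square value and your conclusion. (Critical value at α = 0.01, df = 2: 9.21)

0.060; consistent

The 1:2:1 ratio has 4 parts, so with N = 151 the expected counts are:
  long-rooted: 151 × 1/4 = 37.75
  oval-rooted: 151 × 2/4 = 75.5
  round-rooted: 151 × 1/4 = 37.75
χ² = Σ (O − E)² / E
  long-rooted: (37 − 37.75)² / 37.75 = 0.0149
  oval-rooted: (75 − 75.5)² / 75.5 = 0.0033
  round-rooted: (39 − 37.75)² / 37.75 = 0.0414
χ² = 0.0149 + 0.0033 + 0.0414 = 0.0596 ≈ 0.060
Degrees of freedom = 3 − 1 = 2; critical value at α = 0.01 is 9.21.
Since 0.060 < 9.21, we fail to reject the null hypothesis — the data are consistent with the 1:2:1 ratio.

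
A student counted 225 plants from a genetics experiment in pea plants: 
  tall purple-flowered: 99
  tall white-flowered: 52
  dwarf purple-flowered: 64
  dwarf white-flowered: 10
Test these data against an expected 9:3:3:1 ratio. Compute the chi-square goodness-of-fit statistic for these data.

20.736

Total ratio parts = 16. Expected numbers out of 225:
  tall purple-flowered: 225 × 9/16 = 126.5625
  tall white-flowered: 225 × 3/16 = 42.1875
  dwarf purple-flowered: 225 × 3/16 = 42.1875
  dwarf white-flowered: 225 × 1/16 = 14.0625
χ² = Σ (O − E)² / E
  tall purple-flowered: (99 − 126.5625)² / 126.5625 = 6.0025
  tall white-flowered: (52 − 42.1875)² / 42.1875 = 2.2823
  dwarf purple-flowered: (64 − 42.1875)² / 42.1875 = 11.2779
  dwarf white-flowered: (10 − 14.0625)² / 14.0625 = 1.1736
χ² = 6.0025 + 2.2823 + 11.2779 + 1.1736 = 20.7363 ≈ 20.736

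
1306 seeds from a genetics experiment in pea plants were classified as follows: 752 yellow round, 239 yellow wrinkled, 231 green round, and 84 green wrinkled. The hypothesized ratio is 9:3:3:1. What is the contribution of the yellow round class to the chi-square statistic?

0.411

Under the 9:3:3:1 hypothesis (Σ ratio = 16, N = 1306):
  yellow round: 1306 × 9/16 = 734.625
  yellow wrinkled: 1306 × 3/16 = 244.875
  green round: 1306 × 3/16 = 244.875
  green wrinkled: 1306 × 1/16 = 81.625
Contribution of yellow round: (752 − 734.625)² / 734.625 = 0.4109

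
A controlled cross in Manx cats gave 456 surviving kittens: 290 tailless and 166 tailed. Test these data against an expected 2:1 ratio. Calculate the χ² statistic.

The 2:1 ratio has 3 parts, so with N = 456 the expected counts are:
  tailless: 456 × 2/3 = 304
  tailed: 456 × 1/3 = 152
χ² = Σ (O − E)² / E
  tailless: (290 − 304)² / 304 = 0.6447
  tailed: (166 − 152)² / 152 = 1.2895
χ² = 0.6447 + 1.2895 = 1.9342 ≈ 1.934

1.934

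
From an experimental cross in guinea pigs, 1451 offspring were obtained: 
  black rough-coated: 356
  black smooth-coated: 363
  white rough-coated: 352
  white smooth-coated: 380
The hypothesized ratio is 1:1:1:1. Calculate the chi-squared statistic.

1.265

The 1:1:1:1 ratio has 4 parts, so with N = 1451 the expected counts are:
  black rough-coated: 1451 × 1/4 = 362.75
  black smooth-coated: 1451 × 1/4 = 362.75
  white rough-coated: 1451 × 1/4 = 362.75
  white smooth-coated: 1451 × 1/4 = 362.75
χ² = Σ (O − E)² / E
  black rough-coated: (356 − 362.75)² / 362.75 = 0.1256
  black smooth-coated: (363 − 362.75)² / 362.75 = 0.0002
  white rough-coated: (352 − 362.75)² / 362.75 = 0.3186
  white smooth-coated: (380 − 362.75)² / 362.75 = 0.8203
χ² = 0.1256 + 0.0002 + 0.3186 + 0.8203 = 1.2647 ≈ 1.265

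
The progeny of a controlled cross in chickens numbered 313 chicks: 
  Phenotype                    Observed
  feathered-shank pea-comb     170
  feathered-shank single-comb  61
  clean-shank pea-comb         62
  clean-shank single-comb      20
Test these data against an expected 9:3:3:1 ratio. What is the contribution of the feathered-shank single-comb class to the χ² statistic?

0.091

Under the 9:3:3:1 hypothesis (Σ ratio = 16, N = 313):
  feathered-shank pea-comb: 313 × 9/16 = 176.0625
  feathered-shank single-comb: 313 × 3/16 = 58.6875
  clean-shank pea-comb: 313 × 3/16 = 58.6875
  clean-shank single-comb: 313 × 1/16 = 19.5625
Contribution of feathered-shank single-comb: (61 − 58.6875)² / 58.6875 = 0.0911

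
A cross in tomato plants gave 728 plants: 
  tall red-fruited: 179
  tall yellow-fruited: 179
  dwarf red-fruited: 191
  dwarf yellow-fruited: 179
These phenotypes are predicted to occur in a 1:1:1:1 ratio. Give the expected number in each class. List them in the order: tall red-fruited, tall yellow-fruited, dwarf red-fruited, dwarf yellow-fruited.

Under the 1:1:1:1 hypothesis (Σ ratio = 4, N = 728):
  tall red-fruited: 728 × 1/4 = 182
  tall yellow-fruited: 728 × 1/4 = 182
  dwarf red-fruited: 728 × 1/4 = 182
  dwarf yellow-fruited: 728 × 1/4 = 182

182, 182, 182, 182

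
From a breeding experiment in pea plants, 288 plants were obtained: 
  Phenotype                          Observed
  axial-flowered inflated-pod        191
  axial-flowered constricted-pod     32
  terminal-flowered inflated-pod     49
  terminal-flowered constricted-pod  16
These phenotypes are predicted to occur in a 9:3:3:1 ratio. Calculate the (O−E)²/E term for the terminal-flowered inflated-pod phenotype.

Total ratio parts = 16. Expected numbers out of 288:
  axial-flowered inflated-pod: 288 × 9/16 = 162
  axial-flowered constricted-pod: 288 × 3/16 = 54
  terminal-flowered inflated-pod: 288 × 3/16 = 54
  terminal-flowered constricted-pod: 288 × 1/16 = 18
Contribution of terminal-flowered inflated-pod: (49 − 54)² / 54 = 0.4630

0.463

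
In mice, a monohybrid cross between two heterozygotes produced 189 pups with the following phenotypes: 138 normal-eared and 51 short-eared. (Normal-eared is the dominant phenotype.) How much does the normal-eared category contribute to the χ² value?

0.099

For a monohybrid cross between heterozygotes with complete dominance, the expected phenotypic ratio is 3:1.
The 3:1 ratio has 4 parts, so with N = 189 the expected counts are:
  normal-eared: 189 × 3/4 = 141.75
  short-eared: 189 × 1/4 = 47.25
Contribution of normal-eared: (138 − 141.75)² / 141.75 = 0.0992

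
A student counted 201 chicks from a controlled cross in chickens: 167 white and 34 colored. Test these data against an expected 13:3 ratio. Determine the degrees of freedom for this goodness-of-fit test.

A goodness-of-fit test with 2 phenotype classes has df = 2 − 1 = 1.

1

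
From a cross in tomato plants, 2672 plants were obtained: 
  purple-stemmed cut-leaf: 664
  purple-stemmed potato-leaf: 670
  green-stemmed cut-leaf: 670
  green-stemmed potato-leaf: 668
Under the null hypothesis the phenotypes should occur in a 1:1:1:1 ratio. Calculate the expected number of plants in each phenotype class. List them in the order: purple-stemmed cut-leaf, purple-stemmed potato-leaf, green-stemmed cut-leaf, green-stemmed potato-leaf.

668, 668, 668, 668

The 1:1:1:1 ratio has 4 parts, so with N = 2672 the expected counts are:
  purple-stemmed cut-leaf: 2672 × 1/4 = 668
  purple-stemmed potato-leaf: 2672 × 1/4 = 668
  green-stemmed cut-leaf: 2672 × 1/4 = 668
  green-stemmed potato-leaf: 2672 × 1/4 = 668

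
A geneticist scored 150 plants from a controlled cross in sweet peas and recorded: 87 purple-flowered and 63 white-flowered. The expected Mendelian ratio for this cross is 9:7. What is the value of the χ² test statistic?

Total ratio parts = 16. Expected numbers out of 150:
  purple-flowered: 150 × 9/16 = 84.375
  white-flowered: 150 × 7/16 = 65.625
χ² = Σ (O − E)² / E
  purple-flowered: (87 − 84.375)² / 84.375 = 0.0817
  white-flowered: (63 − 65.625)² / 65.625 = 0.1050
χ² = 0.0817 + 0.1050 = 0.1867 ≈ 0.187

0.187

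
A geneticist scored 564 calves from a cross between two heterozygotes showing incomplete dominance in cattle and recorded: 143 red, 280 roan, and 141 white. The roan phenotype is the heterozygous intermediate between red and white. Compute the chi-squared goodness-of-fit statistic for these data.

With incomplete dominance, a heterozygote × heterozygote cross gives a 1:2:1 phenotypic ratio.
Under the 1:2:1 hypothesis (Σ ratio = 4, N = 564):
  red: 564 × 1/4 = 141
  roan: 564 × 2/4 = 282
  white: 564 × 1/4 = 141
χ² = Σ (O − E)² / E
  red: (143 − 141)² / 141 = 0.0284
  roan: (280 − 282)² / 282 = 0.0142
  white: (141 − 141)² / 141 = 0.0000
χ² = 0.0284 + 0.0142 + 0.0000 = 0.0426 ≈ 0.043

0.043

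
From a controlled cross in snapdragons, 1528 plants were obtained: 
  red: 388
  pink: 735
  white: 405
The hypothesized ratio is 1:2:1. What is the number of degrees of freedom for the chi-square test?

A goodness-of-fit test with 3 phenotype classes has df = 3 − 1 = 2.

2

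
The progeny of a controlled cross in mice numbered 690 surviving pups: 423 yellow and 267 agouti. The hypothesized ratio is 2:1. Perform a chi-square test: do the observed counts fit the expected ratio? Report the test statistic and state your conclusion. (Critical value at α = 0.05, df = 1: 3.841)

8.928; not consistent

Under the 2:1 hypothesis (Σ ratio = 3, N = 690):
  yellow: 690 × 2/3 = 460
  agouti: 690 × 1/3 = 230
χ² = Σ (O − E)² / E
  yellow: (423 − 460)² / 460 = 2.9761
  agouti: (267 − 230)² / 230 = 5.9522
χ² = 2.9761 + 5.9522 = 8.9283 ≈ 8.928
Degrees of freedom = 2 − 1 = 1; critical value at α = 0.05 is 3.841.
Since 8.928 > 3.841, we reject the null hypothesis — the data do not fit the 2:1 ratio.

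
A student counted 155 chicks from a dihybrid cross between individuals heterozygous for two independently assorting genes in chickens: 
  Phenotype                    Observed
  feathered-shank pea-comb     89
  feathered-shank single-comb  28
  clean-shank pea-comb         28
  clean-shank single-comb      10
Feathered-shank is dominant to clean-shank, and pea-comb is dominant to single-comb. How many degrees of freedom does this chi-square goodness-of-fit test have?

A dihybrid F₂ with independent assortment and complete dominance at both loci gives a 9:3:3:1 phenotypic ratio.
A goodness-of-fit test with 4 phenotype classes has df = 4 − 1 = 3.

3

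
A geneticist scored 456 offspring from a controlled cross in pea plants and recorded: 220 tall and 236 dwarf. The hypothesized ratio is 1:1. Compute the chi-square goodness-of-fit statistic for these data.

0.561

Total ratio parts = 2. Expected numbers out of 456:
  tall: 456 × 1/2 = 228
  dwarf: 456 × 1/2 = 228
χ² = Σ (O − E)² / E
  tall: (220 − 228)² / 228 = 0.2807
  dwarf: (236 − 228)² / 228 = 0.2807
χ² = 0.2807 + 0.2807 = 0.5614 ≈ 0.561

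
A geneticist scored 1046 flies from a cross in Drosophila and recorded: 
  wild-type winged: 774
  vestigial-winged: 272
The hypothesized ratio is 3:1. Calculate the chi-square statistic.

Total ratio parts = 4. Expected numbers out of 1046:
  wild-type winged: 1046 × 3/4 = 784.5
  vestigial-winged: 1046 × 1/4 = 261.5
χ² = Σ (O − E)² / E
  wild-type winged: (774 − 784.5)² / 784.5 = 0.1405
  vestigial-winged: (272 − 261.5)² / 261.5 = 0.4216
χ² = 0.1405 + 0.4216 = 0.5621 ≈ 0.562

0.562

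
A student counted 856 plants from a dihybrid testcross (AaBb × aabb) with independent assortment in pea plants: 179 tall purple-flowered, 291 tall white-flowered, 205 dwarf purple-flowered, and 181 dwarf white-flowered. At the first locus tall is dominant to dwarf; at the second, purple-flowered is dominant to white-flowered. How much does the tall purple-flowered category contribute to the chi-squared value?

5.724

A dihybrid testcross with independent assortment gives a 1:1:1:1 ratio.
The 1:1:1:1 ratio has 4 parts, so with N = 856 the expected counts are:
  tall purple-flowered: 856 × 1/4 = 214
  tall white-flowered: 856 × 1/4 = 214
  dwarf purple-flowered: 856 × 1/4 = 214
  dwarf white-flowered: 856 × 1/4 = 214
Contribution of tall purple-flowered: (179 − 214)² / 214 = 5.7243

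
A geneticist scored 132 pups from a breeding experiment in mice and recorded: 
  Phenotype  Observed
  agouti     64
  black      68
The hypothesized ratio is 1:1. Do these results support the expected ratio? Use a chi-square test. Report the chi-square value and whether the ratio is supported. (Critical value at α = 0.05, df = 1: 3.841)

0.121; consistent

Expected counts for N = 132 under a 1:1 ratio (total parts = 2):
  agouti: 132 × 1/2 = 66
  black: 132 × 1/2 = 66
χ² = Σ (O − E)² / E
  agouti: (64 − 66)² / 66 = 0.0606
  black: (68 − 66)² / 66 = 0.0606
χ² = 0.0606 + 0.0606 = 0.1212 ≈ 0.121
Degrees of freedom = 2 − 1 = 1; critical value at α = 0.05 is 3.841.
Since 0.121 < 3.841, we fail to reject the null hypothesis — the data are consistent with the 1:1 ratio.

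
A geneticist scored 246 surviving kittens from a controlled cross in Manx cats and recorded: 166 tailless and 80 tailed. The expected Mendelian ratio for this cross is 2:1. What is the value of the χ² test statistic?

The 2:1 ratio has 3 parts, so with N = 246 the expected counts are:
  tailless: 246 × 2/3 = 164
  tailed: 246 × 1/3 = 82
χ² = Σ (O − E)² / E
  tailless: (166 − 164)² / 164 = 0.0244
  tailed: (80 − 82)² / 82 = 0.0488
χ² = 0.0244 + 0.0488 = 0.0732 ≈ 0.073

0.073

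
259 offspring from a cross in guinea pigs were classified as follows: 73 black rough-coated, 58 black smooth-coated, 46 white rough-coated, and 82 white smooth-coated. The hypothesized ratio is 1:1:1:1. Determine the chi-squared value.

11.780

Under the 1:1:1:1 hypothesis (Σ ratio = 4, N = 259):
  black rough-coated: 259 × 1/4 = 64.75
  black smooth-coated: 259 × 1/4 = 64.75
  white rough-coated: 259 × 1/4 = 64.75
  white smooth-coated: 259 × 1/4 = 64.75
χ² = Σ (O − E)² / E
  black rough-coated: (73 − 64.75)² / 64.75 = 1.0512
  black smooth-coated: (58 − 64.75)² / 64.75 = 0.7037
  white rough-coated: (46 − 64.75)² / 64.75 = 5.4295
  white smooth-coated: (82 − 64.75)² / 64.75 = 4.5956
χ² = 1.0512 + 0.7037 + 5.4295 + 4.5956 = 11.780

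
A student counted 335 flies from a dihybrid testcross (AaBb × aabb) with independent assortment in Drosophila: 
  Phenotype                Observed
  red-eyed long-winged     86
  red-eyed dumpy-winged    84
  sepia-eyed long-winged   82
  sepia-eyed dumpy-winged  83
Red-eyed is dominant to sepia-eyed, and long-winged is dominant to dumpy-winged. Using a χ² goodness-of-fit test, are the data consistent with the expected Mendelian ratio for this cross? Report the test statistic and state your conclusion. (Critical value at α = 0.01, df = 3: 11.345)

A dihybrid testcross with independent assortment gives a 1:1:1:1 ratio.
Under the 1:1:1:1 hypothesis (Σ ratio = 4, N = 335):
  red-eyed long-winged: 335 × 1/4 = 83.75
  red-eyed dumpy-winged: 335 × 1/4 = 83.75
  sepia-eyed long-winged: 335 × 1/4 = 83.75
  sepia-eyed dumpy-winged: 335 × 1/4 = 83.75
χ² = Σ (O − E)² / E
  red-eyed long-winged: (86 − 83.75)² / 83.75 = 0.0604
  red-eyed dumpy-winged: (84 − 83.75)² / 83.75 = 0.0007
  sepia-eyed long-winged: (82 − 83.75)² / 83.75 = 0.0366
  sepia-eyed dumpy-winged: (83 − 83.75)² / 83.75 = 0.0067
χ² = 0.0604 + 0.0007 + 0.0366 + 0.0067 = 0.1044 ≈ 0.104
Degrees of freedom = 4 − 1 = 3; critical value at α = 0.01 is 11.345.
Since 0.104 < 11.345, we fail to reject the null hypothesis — the data are consistent with the 1:1:1:1 ratio.

0.104; consistent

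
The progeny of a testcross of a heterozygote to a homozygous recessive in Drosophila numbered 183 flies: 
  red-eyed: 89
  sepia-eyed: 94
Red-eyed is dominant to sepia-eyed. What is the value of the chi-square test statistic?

A testcross of a heterozygote (Aa × aa) gives a 1:1 phenotypic ratio.
The 1:1 ratio has 2 parts, so with N = 183 the expected counts are:
  red-eyed: 183 × 1/2 = 91.5
  sepia-eyed: 183 × 1/2 = 91.5
χ² = Σ (O − E)² / E
  red-eyed: (89 − 91.5)² / 91.5 = 0.0683
  sepia-eyed: (94 − 91.5)² / 91.5 = 0.0683
χ² = 0.0683 + 0.0683 = 0.1366 ≈ 0.137

0.137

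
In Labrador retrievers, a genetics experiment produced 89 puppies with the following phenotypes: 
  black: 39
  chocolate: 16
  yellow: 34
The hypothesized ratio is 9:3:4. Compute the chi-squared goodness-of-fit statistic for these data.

8.678

Under the 9:3:4 hypothesis (Σ ratio = 16, N = 89):
  black: 89 × 9/16 = 50.0625
  chocolate: 89 × 3/16 = 16.6875
  yellow: 89 × 4/16 = 22.25
χ² = Σ (O − E)² / E
  black: (39 − 50.0625)² / 50.0625 = 2.4445
  chocolate: (16 − 16.6875)² / 16.6875 = 0.0283
  yellow: (34 − 22.25)² / 22.25 = 6.2051
χ² = 2.4445 + 0.0283 + 6.2051 = 8.6779 ≈ 8.678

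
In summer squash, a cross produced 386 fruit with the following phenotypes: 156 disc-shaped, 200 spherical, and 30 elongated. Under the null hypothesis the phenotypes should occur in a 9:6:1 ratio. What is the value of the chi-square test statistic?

The 9:6:1 ratio has 16 parts, so with N = 386 the expected counts are:
  disc-shaped: 386 × 9/16 = 217.125
  spherical: 386 × 6/16 = 144.75
  elongated: 386 × 1/16 = 24.125
χ² = Σ (O − E)² / E
  disc-shaped: (156 − 217.125)² / 217.125 = 17.2079
  spherical: (200 − 144.75)² / 144.75 = 21.0885
  elongated: (30 − 24.125)² / 24.125 = 1.4307
χ² = 17.2079 + 21.0885 + 1.4307 = 39.7271 ≈ 39.727

39.727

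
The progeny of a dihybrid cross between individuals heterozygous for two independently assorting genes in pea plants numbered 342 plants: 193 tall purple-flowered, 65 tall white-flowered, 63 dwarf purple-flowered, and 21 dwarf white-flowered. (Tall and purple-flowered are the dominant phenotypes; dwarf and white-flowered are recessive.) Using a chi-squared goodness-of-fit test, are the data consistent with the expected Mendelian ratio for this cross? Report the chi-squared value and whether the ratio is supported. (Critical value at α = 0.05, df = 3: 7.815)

0.040; consistent

A dihybrid F₂ with independent assortment and complete dominance at both loci gives a 9:3:3:1 phenotypic ratio.
Expected counts for N = 342 under a 9:3:3:1 ratio (total parts = 16):
  tall purple-flowered: 342 × 9/16 = 192.375
  tall white-flowered: 342 × 3/16 = 64.125
  dwarf purple-flowered: 342 × 3/16 = 64.125
  dwarf white-flowered: 342 × 1/16 = 21.375
χ² = Σ (O − E)² / E
  tall purple-flowered: (193 − 192.375)² / 192.375 = 0.0020
  tall white-flowered: (65 − 64.125)² / 64.125 = 0.0119
  dwarf purple-flowered: (63 − 64.125)² / 64.125 = 0.0197
  dwarf white-flowered: (21 − 21.375)² / 21.375 = 0.0066
χ² = 0.0020 + 0.0119 + 0.0197 + 0.0066 = 0.0402 ≈ 0.040
Degrees of freedom = 4 − 1 = 3; critical value at α = 0.05 is 7.815.
Since 0.040 < 7.815, we fail to reject the null hypothesis — the data are consistent with the 9:3:3:1 ratio.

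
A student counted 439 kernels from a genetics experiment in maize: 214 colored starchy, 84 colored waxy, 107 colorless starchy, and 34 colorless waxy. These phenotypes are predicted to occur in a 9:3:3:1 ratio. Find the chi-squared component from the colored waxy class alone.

The 9:3:3:1 ratio has 16 parts, so with N = 439 the expected counts are:
  colored starchy: 439 × 9/16 = 246.9375
  colored waxy: 439 × 3/16 = 82.3125
  colorless starchy: 439 × 3/16 = 82.3125
  colorless waxy: 439 × 1/16 = 27.4375
Contribution of colored waxy: (84 − 82.3125)² / 82.3125 = 0.0346

0.035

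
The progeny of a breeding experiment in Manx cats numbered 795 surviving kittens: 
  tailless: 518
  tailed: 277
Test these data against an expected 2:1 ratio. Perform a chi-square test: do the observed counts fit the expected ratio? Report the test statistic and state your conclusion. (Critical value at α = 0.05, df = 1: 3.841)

Under the 2:1 hypothesis (Σ ratio = 3, N = 795):
  tailless: 795 × 2/3 = 530
  tailed: 795 × 1/3 = 265
χ² = Σ (O − E)² / E
  tailless: (518 − 530)² / 530 = 0.2717
  tailed: (277 − 265)² / 265 = 0.5434
χ² = 0.2717 + 0.5434 = 0.8151 ≈ 0.815
Degrees of freedom = 2 − 1 = 1; critical value at α = 0.05 is 3.841.
Since 0.815 < 3.841, we fail to reject the null hypothesis — the data are consistent with the 2:1 ratio.

0.815; consistent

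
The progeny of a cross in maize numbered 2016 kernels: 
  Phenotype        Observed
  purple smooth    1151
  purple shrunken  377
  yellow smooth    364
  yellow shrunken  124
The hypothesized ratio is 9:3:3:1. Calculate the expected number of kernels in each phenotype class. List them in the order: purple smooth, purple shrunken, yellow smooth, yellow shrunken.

1134, 378, 378, 126

The 9:3:3:1 ratio has 16 parts, so with N = 2016 the expected counts are:
  purple smooth: 2016 × 9/16 = 1134
  purple shrunken: 2016 × 3/16 = 378
  yellow smooth: 2016 × 3/16 = 378
  yellow shrunken: 2016 × 1/16 = 126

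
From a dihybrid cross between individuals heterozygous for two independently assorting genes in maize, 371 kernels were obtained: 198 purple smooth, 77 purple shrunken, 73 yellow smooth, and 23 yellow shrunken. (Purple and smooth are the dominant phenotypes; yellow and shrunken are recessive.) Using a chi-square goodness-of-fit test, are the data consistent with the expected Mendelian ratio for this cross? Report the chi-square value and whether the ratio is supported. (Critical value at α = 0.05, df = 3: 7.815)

A dihybrid F₂ with independent assortment and complete dominance at both loci gives a 9:3:3:1 phenotypic ratio.
Under the 9:3:3:1 hypothesis (Σ ratio = 16, N = 371):
  purple smooth: 371 × 9/16 = 208.6875
  purple shrunken: 371 × 3/16 = 69.5625
  yellow smooth: 371 × 3/16 = 69.5625
  yellow shrunken: 371 × 1/16 = 23.1875
χ² = Σ (O − E)² / E
  purple smooth: (198 − 208.6875)² / 208.6875 = 0.5473
  purple shrunken: (77 − 69.5625)² / 69.5625 = 0.7952
  yellow smooth: (73 − 69.5625)² / 69.5625 = 0.1699
  yellow shrunken: (23 − 23.1875)² / 23.1875 = 0.0015
χ² = 0.5473 + 0.7952 + 0.1699 + 0.0015 = 1.5139 ≈ 1.514
Degrees of freedom = 4 − 1 = 3; critical value at α = 0.05 is 7.815.
Since 1.514 < 7.815, we fail to reject the null hypothesis — the data are consistent with the 9:3:3:1 ratio.

1.514; consistent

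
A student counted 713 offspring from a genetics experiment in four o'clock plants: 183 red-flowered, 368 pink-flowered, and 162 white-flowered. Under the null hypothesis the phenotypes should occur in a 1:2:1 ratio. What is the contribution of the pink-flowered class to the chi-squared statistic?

The 1:2:1 ratio has 4 parts, so with N = 713 the expected counts are:
  red-flowered: 713 × 1/4 = 178.25
  pink-flowered: 713 × 2/4 = 356.5
  white-flowered: 713 × 1/4 = 178.25
Contribution of pink-flowered: (368 − 356.5)² / 356.5 = 0.3710

0.371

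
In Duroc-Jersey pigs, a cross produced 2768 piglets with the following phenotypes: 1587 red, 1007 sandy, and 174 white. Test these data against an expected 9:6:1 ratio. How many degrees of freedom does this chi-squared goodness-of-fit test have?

2

A goodness-of-fit test with 3 phenotype classes has df = 3 − 1 = 2.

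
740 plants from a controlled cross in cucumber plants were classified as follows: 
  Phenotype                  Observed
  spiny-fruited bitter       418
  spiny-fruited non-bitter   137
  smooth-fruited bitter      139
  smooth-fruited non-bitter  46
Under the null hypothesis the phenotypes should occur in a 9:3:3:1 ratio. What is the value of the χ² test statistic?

0.031

The 9:3:3:1 ratio has 16 parts, so with N = 740 the expected counts are:
  spiny-fruited bitter: 740 × 9/16 = 416.25
  spiny-fruited non-bitter: 740 × 3/16 = 138.75
  smooth-fruited bitter: 740 × 3/16 = 138.75
  smooth-fruited non-bitter: 740 × 1/16 = 46.25
χ² = Σ (O − E)² / E
  spiny-fruited bitter: (418 − 416.25)² / 416.25 = 0.0074
  spiny-fruited non-bitter: (137 − 138.75)² / 138.75 = 0.0221
  smooth-fruited bitter: (139 − 138.75)² / 138.75 = 0.0005
  smooth-fruited non-bitter: (46 − 46.25)² / 46.25 = 0.0014
χ² = 0.0074 + 0.0221 + 0.0005 + 0.0014 = 0.0314 ≈ 0.031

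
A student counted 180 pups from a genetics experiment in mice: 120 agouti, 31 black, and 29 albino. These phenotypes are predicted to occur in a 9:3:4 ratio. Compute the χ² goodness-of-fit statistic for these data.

Total ratio parts = 16. Expected numbers out of 180:
  agouti: 180 × 9/16 = 101.25
  black: 180 × 3/16 = 33.75
  albino: 180 × 4/16 = 45
χ² = Σ (O − E)² / E
  agouti: (120 − 101.25)² / 101.25 = 3.4722
  black: (31 − 33.75)² / 33.75 = 0.2241
  albino: (29 − 45)² / 45 = 5.6889
χ² = 3.4722 + 0.2241 + 5.6889 = 9.3852 ≈ 9.385

9.385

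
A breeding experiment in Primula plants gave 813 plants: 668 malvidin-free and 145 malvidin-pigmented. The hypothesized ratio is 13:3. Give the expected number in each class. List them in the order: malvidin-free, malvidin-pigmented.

660.5625, 152.4375

The 13:3 ratio has 16 parts, so with N = 813 the expected counts are:
  malvidin-free: 813 × 13/16 = 660.5625
  malvidin-pigmented: 813 × 3/16 = 152.4375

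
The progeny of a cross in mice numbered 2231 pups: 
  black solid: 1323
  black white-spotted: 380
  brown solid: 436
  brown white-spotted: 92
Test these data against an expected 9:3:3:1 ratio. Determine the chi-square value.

Expected counts for N = 2231 under a 9:3:3:1 ratio (total parts = 16):
  black solid: 2231 × 9/16 = 1254.9375
  black white-spotted: 2231 × 3/16 = 418.3125
  brown solid: 2231 × 3/16 = 418.3125
  brown white-spotted: 2231 × 1/16 = 139.4375
χ² = Σ (O − E)² / E
  black solid: (1323 − 1254.9375)² / 1254.9375 = 3.6914
  black white-spotted: (380 − 418.3125)² / 418.3125 = 3.5090
  brown solid: (436 − 418.3125)² / 418.3125 = 0.7479
  brown white-spotted: (92 − 139.4375)² / 139.4375 = 16.1385
χ² = 3.6914 + 3.5090 + 0.7479 + 16.1385 = 24.0868 ≈ 24.087

24.087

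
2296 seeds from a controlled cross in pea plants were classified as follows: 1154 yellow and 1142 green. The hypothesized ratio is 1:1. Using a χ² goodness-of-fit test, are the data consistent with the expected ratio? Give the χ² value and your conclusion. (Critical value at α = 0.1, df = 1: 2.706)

0.063; consistent

The 1:1 ratio has 2 parts, so with N = 2296 the expected counts are:
  yellow: 2296 × 1/2 = 1148
  green: 2296 × 1/2 = 1148
χ² = Σ (O − E)² / E
  yellow: (1154 − 1148)² / 1148 = 0.0314
  green: (1142 − 1148)² / 1148 = 0.0314
χ² = 0.0314 + 0.0314 = 0.0628 ≈ 0.063
Degrees of freedom = 2 − 1 = 1; critical value at α = 0.1 is 2.706.
Since 0.063 < 2.706, we fail to reject the null hypothesis — the data are consistent with the 1:1 ratio.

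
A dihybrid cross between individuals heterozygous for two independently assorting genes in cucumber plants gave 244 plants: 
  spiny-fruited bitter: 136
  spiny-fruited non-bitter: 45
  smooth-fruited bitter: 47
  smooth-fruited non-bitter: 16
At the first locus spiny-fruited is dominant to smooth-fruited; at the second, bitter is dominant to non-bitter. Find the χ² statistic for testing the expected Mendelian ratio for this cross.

A dihybrid F₂ with independent assortment and complete dominance at both loci gives a 9:3:3:1 phenotypic ratio.
Expected counts for N = 244 under a 9:3:3:1 ratio (total parts = 16):
  spiny-fruited bitter: 244 × 9/16 = 137.25
  spiny-fruited non-bitter: 244 × 3/16 = 45.75
  smooth-fruited bitter: 244 × 3/16 = 45.75
  smooth-fruited non-bitter: 244 × 1/16 = 15.25
χ² = Σ (O − E)² / E
  spiny-fruited bitter: (136 − 137.25)² / 137.25 = 0.0114
  spiny-fruited non-bitter: (45 − 45.75)² / 45.75 = 0.0123
  smooth-fruited bitter: (47 − 45.75)² / 45.75 = 0.0342
  smooth-fruited non-bitter: (16 − 15.25)² / 15.25 = 0.0369
χ² = 0.0114 + 0.0123 + 0.0342 + 0.0369 = 0.0948 ≈ 0.095

0.095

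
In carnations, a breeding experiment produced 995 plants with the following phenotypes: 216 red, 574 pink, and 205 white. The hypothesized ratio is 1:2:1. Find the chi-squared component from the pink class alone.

11.763

Total ratio parts = 4. Expected numbers out of 995:
  red: 995 × 1/4 = 248.75
  pink: 995 × 2/4 = 497.5
  white: 995 × 1/4 = 248.75
Contribution of pink: (574 − 497.5)² / 497.5 = 11.7633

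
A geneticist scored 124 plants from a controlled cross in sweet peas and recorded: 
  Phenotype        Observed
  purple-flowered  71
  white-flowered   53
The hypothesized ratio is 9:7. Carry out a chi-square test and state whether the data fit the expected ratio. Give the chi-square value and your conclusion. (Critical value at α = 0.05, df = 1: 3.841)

0.051; consistent

The 9:7 ratio has 16 parts, so with N = 124 the expected counts are:
  purple-flowered: 124 × 9/16 = 69.75
  white-flowered: 124 × 7/16 = 54.25
χ² = Σ (O − E)² / E
  purple-flowered: (71 − 69.75)² / 69.75 = 0.0224
  white-flowered: (53 − 54.25)² / 54.25 = 0.0288
χ² = 0.0224 + 0.0288 = 0.0512 ≈ 0.051
Degrees of freedom = 2 − 1 = 1; critical value at α = 0.05 is 3.841.
Since 0.051 < 3.841, we fail to reject the null hypothesis — the data are consistent with the 9:7 ratio.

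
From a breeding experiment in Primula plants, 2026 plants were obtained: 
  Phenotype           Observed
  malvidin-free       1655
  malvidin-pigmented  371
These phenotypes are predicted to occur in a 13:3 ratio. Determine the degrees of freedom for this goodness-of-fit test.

1

A goodness-of-fit test with 2 phenotype classes has df = 2 − 1 = 1.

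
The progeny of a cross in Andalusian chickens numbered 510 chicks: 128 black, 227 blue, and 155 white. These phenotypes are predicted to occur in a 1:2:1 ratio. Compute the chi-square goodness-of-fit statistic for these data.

9.008

Under the 1:2:1 hypothesis (Σ ratio = 4, N = 510):
  black: 510 × 1/4 = 127.5
  blue: 510 × 2/4 = 255
  white: 510 × 1/4 = 127.5
χ² = Σ (O − E)² / E
  black: (128 − 127.5)² / 127.5 = 0.0020
  blue: (227 − 255)² / 255 = 3.0745
  white: (155 − 127.5)² / 127.5 = 5.9314
χ² = 0.0020 + 3.0745 + 5.9314 = 9.0079 ≈ 9.008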